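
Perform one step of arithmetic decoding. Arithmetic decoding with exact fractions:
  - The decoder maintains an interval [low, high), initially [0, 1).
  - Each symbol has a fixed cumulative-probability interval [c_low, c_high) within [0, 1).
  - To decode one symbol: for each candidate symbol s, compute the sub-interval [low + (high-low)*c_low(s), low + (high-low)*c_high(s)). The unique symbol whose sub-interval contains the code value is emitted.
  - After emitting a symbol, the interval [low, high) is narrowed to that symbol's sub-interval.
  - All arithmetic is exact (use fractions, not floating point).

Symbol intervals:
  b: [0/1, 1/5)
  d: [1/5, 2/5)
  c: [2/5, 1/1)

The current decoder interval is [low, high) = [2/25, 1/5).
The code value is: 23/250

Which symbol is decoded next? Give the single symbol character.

Interval width = high − low = 1/5 − 2/25 = 3/25
Scaled code = (code − low) / width = (23/250 − 2/25) / 3/25 = 1/10
  b: [0/1, 1/5) ← scaled code falls here ✓
  d: [1/5, 2/5) 
  c: [2/5, 1/1) 

Answer: b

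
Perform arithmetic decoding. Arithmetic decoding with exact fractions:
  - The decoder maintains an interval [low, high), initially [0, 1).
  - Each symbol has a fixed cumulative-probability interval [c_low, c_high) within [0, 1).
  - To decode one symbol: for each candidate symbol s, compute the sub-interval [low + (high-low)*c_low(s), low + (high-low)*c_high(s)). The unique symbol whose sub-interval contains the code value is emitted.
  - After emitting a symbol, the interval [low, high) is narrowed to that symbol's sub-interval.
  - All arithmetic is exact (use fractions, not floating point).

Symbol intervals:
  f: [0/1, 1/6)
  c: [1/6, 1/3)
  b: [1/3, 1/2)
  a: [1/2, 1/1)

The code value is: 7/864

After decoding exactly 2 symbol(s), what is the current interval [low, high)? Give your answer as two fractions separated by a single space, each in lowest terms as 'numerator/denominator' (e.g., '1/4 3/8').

Step 1: interval [0/1, 1/1), width = 1/1 - 0/1 = 1/1
  'f': [0/1 + 1/1*0/1, 0/1 + 1/1*1/6) = [0/1, 1/6) <- contains code 7/864
  'c': [0/1 + 1/1*1/6, 0/1 + 1/1*1/3) = [1/6, 1/3)
  'b': [0/1 + 1/1*1/3, 0/1 + 1/1*1/2) = [1/3, 1/2)
  'a': [0/1 + 1/1*1/2, 0/1 + 1/1*1/1) = [1/2, 1/1)
  emit 'f', narrow to [0/1, 1/6)
Step 2: interval [0/1, 1/6), width = 1/6 - 0/1 = 1/6
  'f': [0/1 + 1/6*0/1, 0/1 + 1/6*1/6) = [0/1, 1/36) <- contains code 7/864
  'c': [0/1 + 1/6*1/6, 0/1 + 1/6*1/3) = [1/36, 1/18)
  'b': [0/1 + 1/6*1/3, 0/1 + 1/6*1/2) = [1/18, 1/12)
  'a': [0/1 + 1/6*1/2, 0/1 + 1/6*1/1) = [1/12, 1/6)
  emit 'f', narrow to [0/1, 1/36)

Answer: 0/1 1/36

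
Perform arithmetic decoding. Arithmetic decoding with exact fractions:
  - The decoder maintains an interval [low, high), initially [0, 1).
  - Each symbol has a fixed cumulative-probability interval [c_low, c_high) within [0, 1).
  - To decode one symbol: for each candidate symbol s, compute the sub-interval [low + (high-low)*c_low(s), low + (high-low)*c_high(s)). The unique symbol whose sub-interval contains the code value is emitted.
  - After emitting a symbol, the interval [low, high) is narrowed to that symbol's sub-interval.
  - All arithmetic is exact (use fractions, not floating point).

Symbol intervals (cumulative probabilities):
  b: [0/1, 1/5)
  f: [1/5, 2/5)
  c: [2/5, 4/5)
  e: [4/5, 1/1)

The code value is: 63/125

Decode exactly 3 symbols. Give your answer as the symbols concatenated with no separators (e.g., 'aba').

Step 1: interval [0/1, 1/1), width = 1/1 - 0/1 = 1/1
  'b': [0/1 + 1/1*0/1, 0/1 + 1/1*1/5) = [0/1, 1/5)
  'f': [0/1 + 1/1*1/5, 0/1 + 1/1*2/5) = [1/5, 2/5)
  'c': [0/1 + 1/1*2/5, 0/1 + 1/1*4/5) = [2/5, 4/5) <- contains code 63/125
  'e': [0/1 + 1/1*4/5, 0/1 + 1/1*1/1) = [4/5, 1/1)
  emit 'c', narrow to [2/5, 4/5)
Step 2: interval [2/5, 4/5), width = 4/5 - 2/5 = 2/5
  'b': [2/5 + 2/5*0/1, 2/5 + 2/5*1/5) = [2/5, 12/25)
  'f': [2/5 + 2/5*1/5, 2/5 + 2/5*2/5) = [12/25, 14/25) <- contains code 63/125
  'c': [2/5 + 2/5*2/5, 2/5 + 2/5*4/5) = [14/25, 18/25)
  'e': [2/5 + 2/5*4/5, 2/5 + 2/5*1/1) = [18/25, 4/5)
  emit 'f', narrow to [12/25, 14/25)
Step 3: interval [12/25, 14/25), width = 14/25 - 12/25 = 2/25
  'b': [12/25 + 2/25*0/1, 12/25 + 2/25*1/5) = [12/25, 62/125)
  'f': [12/25 + 2/25*1/5, 12/25 + 2/25*2/5) = [62/125, 64/125) <- contains code 63/125
  'c': [12/25 + 2/25*2/5, 12/25 + 2/25*4/5) = [64/125, 68/125)
  'e': [12/25 + 2/25*4/5, 12/25 + 2/25*1/1) = [68/125, 14/25)
  emit 'f', narrow to [62/125, 64/125)

Answer: cff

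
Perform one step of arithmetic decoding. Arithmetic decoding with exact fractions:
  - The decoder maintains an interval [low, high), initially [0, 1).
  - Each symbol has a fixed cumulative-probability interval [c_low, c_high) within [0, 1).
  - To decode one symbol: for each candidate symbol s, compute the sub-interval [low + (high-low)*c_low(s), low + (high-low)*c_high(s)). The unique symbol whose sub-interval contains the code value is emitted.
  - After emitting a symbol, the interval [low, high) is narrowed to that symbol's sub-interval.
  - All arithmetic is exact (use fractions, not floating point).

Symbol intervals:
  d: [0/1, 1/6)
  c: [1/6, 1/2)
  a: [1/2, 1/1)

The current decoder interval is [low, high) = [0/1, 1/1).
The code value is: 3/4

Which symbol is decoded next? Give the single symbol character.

Interval width = high − low = 1/1 − 0/1 = 1/1
Scaled code = (code − low) / width = (3/4 − 0/1) / 1/1 = 3/4
  d: [0/1, 1/6) 
  c: [1/6, 1/2) 
  a: [1/2, 1/1) ← scaled code falls here ✓

Answer: a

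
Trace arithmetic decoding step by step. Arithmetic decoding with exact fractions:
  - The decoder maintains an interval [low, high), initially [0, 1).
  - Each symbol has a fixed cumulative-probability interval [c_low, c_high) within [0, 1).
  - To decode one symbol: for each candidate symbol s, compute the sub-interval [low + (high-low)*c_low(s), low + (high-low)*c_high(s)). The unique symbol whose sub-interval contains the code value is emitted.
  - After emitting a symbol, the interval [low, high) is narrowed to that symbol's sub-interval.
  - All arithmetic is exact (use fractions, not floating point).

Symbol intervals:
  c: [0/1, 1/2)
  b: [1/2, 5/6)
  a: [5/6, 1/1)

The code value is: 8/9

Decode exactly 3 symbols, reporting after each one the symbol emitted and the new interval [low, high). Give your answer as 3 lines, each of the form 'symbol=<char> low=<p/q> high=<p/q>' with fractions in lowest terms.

Step 1: interval [0/1, 1/1), width = 1/1 - 0/1 = 1/1
  'c': [0/1 + 1/1*0/1, 0/1 + 1/1*1/2) = [0/1, 1/2)
  'b': [0/1 + 1/1*1/2, 0/1 + 1/1*5/6) = [1/2, 5/6)
  'a': [0/1 + 1/1*5/6, 0/1 + 1/1*1/1) = [5/6, 1/1) <- contains code 8/9
  emit 'a', narrow to [5/6, 1/1)
Step 2: interval [5/6, 1/1), width = 1/1 - 5/6 = 1/6
  'c': [5/6 + 1/6*0/1, 5/6 + 1/6*1/2) = [5/6, 11/12) <- contains code 8/9
  'b': [5/6 + 1/6*1/2, 5/6 + 1/6*5/6) = [11/12, 35/36)
  'a': [5/6 + 1/6*5/6, 5/6 + 1/6*1/1) = [35/36, 1/1)
  emit 'c', narrow to [5/6, 11/12)
Step 3: interval [5/6, 11/12), width = 11/12 - 5/6 = 1/12
  'c': [5/6 + 1/12*0/1, 5/6 + 1/12*1/2) = [5/6, 7/8)
  'b': [5/6 + 1/12*1/2, 5/6 + 1/12*5/6) = [7/8, 65/72) <- contains code 8/9
  'a': [5/6 + 1/12*5/6, 5/6 + 1/12*1/1) = [65/72, 11/12)
  emit 'b', narrow to [7/8, 65/72)

Answer: symbol=a low=5/6 high=1/1
symbol=c low=5/6 high=11/12
symbol=b low=7/8 high=65/72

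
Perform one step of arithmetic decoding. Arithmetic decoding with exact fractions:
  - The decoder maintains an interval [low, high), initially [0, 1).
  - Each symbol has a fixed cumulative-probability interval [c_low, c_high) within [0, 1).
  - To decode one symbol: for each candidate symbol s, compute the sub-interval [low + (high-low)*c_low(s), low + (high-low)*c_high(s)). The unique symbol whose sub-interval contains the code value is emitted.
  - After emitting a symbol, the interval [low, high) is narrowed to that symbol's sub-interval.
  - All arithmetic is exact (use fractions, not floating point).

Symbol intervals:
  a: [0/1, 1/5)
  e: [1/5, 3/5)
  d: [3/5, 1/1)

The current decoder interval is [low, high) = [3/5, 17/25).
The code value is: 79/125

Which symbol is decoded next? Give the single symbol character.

Interval width = high − low = 17/25 − 3/5 = 2/25
Scaled code = (code − low) / width = (79/125 − 3/5) / 2/25 = 2/5
  a: [0/1, 1/5) 
  e: [1/5, 3/5) ← scaled code falls here ✓
  d: [3/5, 1/1) 

Answer: e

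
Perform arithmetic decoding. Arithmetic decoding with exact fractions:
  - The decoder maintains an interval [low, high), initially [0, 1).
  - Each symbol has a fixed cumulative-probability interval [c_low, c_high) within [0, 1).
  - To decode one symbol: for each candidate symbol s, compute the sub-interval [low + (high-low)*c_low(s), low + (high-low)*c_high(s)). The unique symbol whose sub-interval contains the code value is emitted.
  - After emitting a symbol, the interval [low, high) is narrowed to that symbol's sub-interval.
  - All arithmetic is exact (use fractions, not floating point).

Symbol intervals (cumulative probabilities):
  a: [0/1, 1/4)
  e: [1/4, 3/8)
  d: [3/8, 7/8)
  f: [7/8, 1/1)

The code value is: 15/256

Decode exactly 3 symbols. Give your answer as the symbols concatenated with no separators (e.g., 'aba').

Answer: aaf

Derivation:
Step 1: interval [0/1, 1/1), width = 1/1 - 0/1 = 1/1
  'a': [0/1 + 1/1*0/1, 0/1 + 1/1*1/4) = [0/1, 1/4) <- contains code 15/256
  'e': [0/1 + 1/1*1/4, 0/1 + 1/1*3/8) = [1/4, 3/8)
  'd': [0/1 + 1/1*3/8, 0/1 + 1/1*7/8) = [3/8, 7/8)
  'f': [0/1 + 1/1*7/8, 0/1 + 1/1*1/1) = [7/8, 1/1)
  emit 'a', narrow to [0/1, 1/4)
Step 2: interval [0/1, 1/4), width = 1/4 - 0/1 = 1/4
  'a': [0/1 + 1/4*0/1, 0/1 + 1/4*1/4) = [0/1, 1/16) <- contains code 15/256
  'e': [0/1 + 1/4*1/4, 0/1 + 1/4*3/8) = [1/16, 3/32)
  'd': [0/1 + 1/4*3/8, 0/1 + 1/4*7/8) = [3/32, 7/32)
  'f': [0/1 + 1/4*7/8, 0/1 + 1/4*1/1) = [7/32, 1/4)
  emit 'a', narrow to [0/1, 1/16)
Step 3: interval [0/1, 1/16), width = 1/16 - 0/1 = 1/16
  'a': [0/1 + 1/16*0/1, 0/1 + 1/16*1/4) = [0/1, 1/64)
  'e': [0/1 + 1/16*1/4, 0/1 + 1/16*3/8) = [1/64, 3/128)
  'd': [0/1 + 1/16*3/8, 0/1 + 1/16*7/8) = [3/128, 7/128)
  'f': [0/1 + 1/16*7/8, 0/1 + 1/16*1/1) = [7/128, 1/16) <- contains code 15/256
  emit 'f', narrow to [7/128, 1/16)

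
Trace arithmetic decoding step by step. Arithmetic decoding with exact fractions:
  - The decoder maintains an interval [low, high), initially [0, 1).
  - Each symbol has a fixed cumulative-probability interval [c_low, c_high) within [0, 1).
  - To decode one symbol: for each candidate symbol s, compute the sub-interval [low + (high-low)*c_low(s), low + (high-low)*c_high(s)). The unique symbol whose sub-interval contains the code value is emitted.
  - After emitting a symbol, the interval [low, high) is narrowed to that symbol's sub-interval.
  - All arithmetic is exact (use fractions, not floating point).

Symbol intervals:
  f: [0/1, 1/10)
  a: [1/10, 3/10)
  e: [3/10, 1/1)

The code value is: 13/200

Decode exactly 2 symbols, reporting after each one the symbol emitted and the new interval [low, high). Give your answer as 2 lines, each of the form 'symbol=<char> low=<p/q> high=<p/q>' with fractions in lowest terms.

Answer: symbol=f low=0/1 high=1/10
symbol=e low=3/100 high=1/10

Derivation:
Step 1: interval [0/1, 1/1), width = 1/1 - 0/1 = 1/1
  'f': [0/1 + 1/1*0/1, 0/1 + 1/1*1/10) = [0/1, 1/10) <- contains code 13/200
  'a': [0/1 + 1/1*1/10, 0/1 + 1/1*3/10) = [1/10, 3/10)
  'e': [0/1 + 1/1*3/10, 0/1 + 1/1*1/1) = [3/10, 1/1)
  emit 'f', narrow to [0/1, 1/10)
Step 2: interval [0/1, 1/10), width = 1/10 - 0/1 = 1/10
  'f': [0/1 + 1/10*0/1, 0/1 + 1/10*1/10) = [0/1, 1/100)
  'a': [0/1 + 1/10*1/10, 0/1 + 1/10*3/10) = [1/100, 3/100)
  'e': [0/1 + 1/10*3/10, 0/1 + 1/10*1/1) = [3/100, 1/10) <- contains code 13/200
  emit 'e', narrow to [3/100, 1/10)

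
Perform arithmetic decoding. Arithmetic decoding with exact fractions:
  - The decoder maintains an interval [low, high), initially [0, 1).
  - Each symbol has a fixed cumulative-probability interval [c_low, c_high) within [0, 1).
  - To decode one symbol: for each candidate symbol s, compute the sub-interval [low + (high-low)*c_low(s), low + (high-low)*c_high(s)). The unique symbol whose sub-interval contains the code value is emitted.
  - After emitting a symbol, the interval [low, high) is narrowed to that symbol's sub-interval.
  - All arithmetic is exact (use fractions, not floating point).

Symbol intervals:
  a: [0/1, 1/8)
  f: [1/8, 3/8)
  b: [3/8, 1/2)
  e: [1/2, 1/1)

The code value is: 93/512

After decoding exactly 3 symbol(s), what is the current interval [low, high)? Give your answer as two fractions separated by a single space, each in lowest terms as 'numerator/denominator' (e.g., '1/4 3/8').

Step 1: interval [0/1, 1/1), width = 1/1 - 0/1 = 1/1
  'a': [0/1 + 1/1*0/1, 0/1 + 1/1*1/8) = [0/1, 1/8)
  'f': [0/1 + 1/1*1/8, 0/1 + 1/1*3/8) = [1/8, 3/8) <- contains code 93/512
  'b': [0/1 + 1/1*3/8, 0/1 + 1/1*1/2) = [3/8, 1/2)
  'e': [0/1 + 1/1*1/2, 0/1 + 1/1*1/1) = [1/2, 1/1)
  emit 'f', narrow to [1/8, 3/8)
Step 2: interval [1/8, 3/8), width = 3/8 - 1/8 = 1/4
  'a': [1/8 + 1/4*0/1, 1/8 + 1/4*1/8) = [1/8, 5/32)
  'f': [1/8 + 1/4*1/8, 1/8 + 1/4*3/8) = [5/32, 7/32) <- contains code 93/512
  'b': [1/8 + 1/4*3/8, 1/8 + 1/4*1/2) = [7/32, 1/4)
  'e': [1/8 + 1/4*1/2, 1/8 + 1/4*1/1) = [1/4, 3/8)
  emit 'f', narrow to [5/32, 7/32)
Step 3: interval [5/32, 7/32), width = 7/32 - 5/32 = 1/16
  'a': [5/32 + 1/16*0/1, 5/32 + 1/16*1/8) = [5/32, 21/128)
  'f': [5/32 + 1/16*1/8, 5/32 + 1/16*3/8) = [21/128, 23/128)
  'b': [5/32 + 1/16*3/8, 5/32 + 1/16*1/2) = [23/128, 3/16) <- contains code 93/512
  'e': [5/32 + 1/16*1/2, 5/32 + 1/16*1/1) = [3/16, 7/32)
  emit 'b', narrow to [23/128, 3/16)

Answer: 23/128 3/16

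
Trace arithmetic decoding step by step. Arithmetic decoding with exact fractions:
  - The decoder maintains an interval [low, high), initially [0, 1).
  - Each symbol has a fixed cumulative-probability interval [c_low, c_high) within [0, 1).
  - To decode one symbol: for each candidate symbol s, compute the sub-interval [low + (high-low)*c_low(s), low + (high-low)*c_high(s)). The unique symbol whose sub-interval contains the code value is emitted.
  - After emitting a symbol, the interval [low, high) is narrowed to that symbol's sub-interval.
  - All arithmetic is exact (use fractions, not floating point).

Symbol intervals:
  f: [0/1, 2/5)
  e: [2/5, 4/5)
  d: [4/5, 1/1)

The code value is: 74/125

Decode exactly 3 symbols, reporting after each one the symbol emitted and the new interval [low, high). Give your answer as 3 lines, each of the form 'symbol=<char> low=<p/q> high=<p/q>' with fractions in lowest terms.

Answer: symbol=e low=2/5 high=4/5
symbol=e low=14/25 high=18/25
symbol=f low=14/25 high=78/125

Derivation:
Step 1: interval [0/1, 1/1), width = 1/1 - 0/1 = 1/1
  'f': [0/1 + 1/1*0/1, 0/1 + 1/1*2/5) = [0/1, 2/5)
  'e': [0/1 + 1/1*2/5, 0/1 + 1/1*4/5) = [2/5, 4/5) <- contains code 74/125
  'd': [0/1 + 1/1*4/5, 0/1 + 1/1*1/1) = [4/5, 1/1)
  emit 'e', narrow to [2/5, 4/5)
Step 2: interval [2/5, 4/5), width = 4/5 - 2/5 = 2/5
  'f': [2/5 + 2/5*0/1, 2/5 + 2/5*2/5) = [2/5, 14/25)
  'e': [2/5 + 2/5*2/5, 2/5 + 2/5*4/5) = [14/25, 18/25) <- contains code 74/125
  'd': [2/5 + 2/5*4/5, 2/5 + 2/5*1/1) = [18/25, 4/5)
  emit 'e', narrow to [14/25, 18/25)
Step 3: interval [14/25, 18/25), width = 18/25 - 14/25 = 4/25
  'f': [14/25 + 4/25*0/1, 14/25 + 4/25*2/5) = [14/25, 78/125) <- contains code 74/125
  'e': [14/25 + 4/25*2/5, 14/25 + 4/25*4/5) = [78/125, 86/125)
  'd': [14/25 + 4/25*4/5, 14/25 + 4/25*1/1) = [86/125, 18/25)
  emit 'f', narrow to [14/25, 78/125)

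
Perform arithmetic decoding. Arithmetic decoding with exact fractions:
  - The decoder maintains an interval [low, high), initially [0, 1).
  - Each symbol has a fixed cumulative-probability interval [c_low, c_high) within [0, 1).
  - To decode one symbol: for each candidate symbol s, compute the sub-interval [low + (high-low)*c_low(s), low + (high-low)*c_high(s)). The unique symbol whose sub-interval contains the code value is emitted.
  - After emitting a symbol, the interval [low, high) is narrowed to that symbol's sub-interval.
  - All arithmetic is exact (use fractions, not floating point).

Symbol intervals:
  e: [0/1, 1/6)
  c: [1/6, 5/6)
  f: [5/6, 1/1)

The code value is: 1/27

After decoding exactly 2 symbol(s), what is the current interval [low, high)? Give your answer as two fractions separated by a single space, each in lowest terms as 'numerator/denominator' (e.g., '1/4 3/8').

Answer: 1/36 5/36

Derivation:
Step 1: interval [0/1, 1/1), width = 1/1 - 0/1 = 1/1
  'e': [0/1 + 1/1*0/1, 0/1 + 1/1*1/6) = [0/1, 1/6) <- contains code 1/27
  'c': [0/1 + 1/1*1/6, 0/1 + 1/1*5/6) = [1/6, 5/6)
  'f': [0/1 + 1/1*5/6, 0/1 + 1/1*1/1) = [5/6, 1/1)
  emit 'e', narrow to [0/1, 1/6)
Step 2: interval [0/1, 1/6), width = 1/6 - 0/1 = 1/6
  'e': [0/1 + 1/6*0/1, 0/1 + 1/6*1/6) = [0/1, 1/36)
  'c': [0/1 + 1/6*1/6, 0/1 + 1/6*5/6) = [1/36, 5/36) <- contains code 1/27
  'f': [0/1 + 1/6*5/6, 0/1 + 1/6*1/1) = [5/36, 1/6)
  emit 'c', narrow to [1/36, 5/36)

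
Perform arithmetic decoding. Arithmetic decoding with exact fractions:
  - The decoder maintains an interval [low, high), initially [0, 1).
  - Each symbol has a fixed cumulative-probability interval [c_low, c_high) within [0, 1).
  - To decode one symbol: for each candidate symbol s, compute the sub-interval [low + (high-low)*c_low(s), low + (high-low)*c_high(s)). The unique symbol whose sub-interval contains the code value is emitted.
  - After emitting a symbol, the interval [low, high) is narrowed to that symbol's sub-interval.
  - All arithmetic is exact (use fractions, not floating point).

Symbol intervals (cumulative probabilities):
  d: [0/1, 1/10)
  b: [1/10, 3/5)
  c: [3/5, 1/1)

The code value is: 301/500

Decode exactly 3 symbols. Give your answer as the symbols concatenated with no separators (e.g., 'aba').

Step 1: interval [0/1, 1/1), width = 1/1 - 0/1 = 1/1
  'd': [0/1 + 1/1*0/1, 0/1 + 1/1*1/10) = [0/1, 1/10)
  'b': [0/1 + 1/1*1/10, 0/1 + 1/1*3/5) = [1/10, 3/5)
  'c': [0/1 + 1/1*3/5, 0/1 + 1/1*1/1) = [3/5, 1/1) <- contains code 301/500
  emit 'c', narrow to [3/5, 1/1)
Step 2: interval [3/5, 1/1), width = 1/1 - 3/5 = 2/5
  'd': [3/5 + 2/5*0/1, 3/5 + 2/5*1/10) = [3/5, 16/25) <- contains code 301/500
  'b': [3/5 + 2/5*1/10, 3/5 + 2/5*3/5) = [16/25, 21/25)
  'c': [3/5 + 2/5*3/5, 3/5 + 2/5*1/1) = [21/25, 1/1)
  emit 'd', narrow to [3/5, 16/25)
Step 3: interval [3/5, 16/25), width = 16/25 - 3/5 = 1/25
  'd': [3/5 + 1/25*0/1, 3/5 + 1/25*1/10) = [3/5, 151/250) <- contains code 301/500
  'b': [3/5 + 1/25*1/10, 3/5 + 1/25*3/5) = [151/250, 78/125)
  'c': [3/5 + 1/25*3/5, 3/5 + 1/25*1/1) = [78/125, 16/25)
  emit 'd', narrow to [3/5, 151/250)

Answer: cdd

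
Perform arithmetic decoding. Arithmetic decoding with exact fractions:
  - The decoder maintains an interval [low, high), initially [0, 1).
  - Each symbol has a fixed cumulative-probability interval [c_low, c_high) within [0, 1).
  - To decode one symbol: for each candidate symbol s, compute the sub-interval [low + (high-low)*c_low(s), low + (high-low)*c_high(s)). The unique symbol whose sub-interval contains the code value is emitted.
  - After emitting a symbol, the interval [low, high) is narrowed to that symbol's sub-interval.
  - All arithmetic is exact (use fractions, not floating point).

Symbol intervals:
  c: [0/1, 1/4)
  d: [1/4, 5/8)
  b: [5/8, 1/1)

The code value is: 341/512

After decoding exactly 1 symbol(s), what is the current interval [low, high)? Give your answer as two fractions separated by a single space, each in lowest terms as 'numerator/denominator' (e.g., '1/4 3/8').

Answer: 5/8 1/1

Derivation:
Step 1: interval [0/1, 1/1), width = 1/1 - 0/1 = 1/1
  'c': [0/1 + 1/1*0/1, 0/1 + 1/1*1/4) = [0/1, 1/4)
  'd': [0/1 + 1/1*1/4, 0/1 + 1/1*5/8) = [1/4, 5/8)
  'b': [0/1 + 1/1*5/8, 0/1 + 1/1*1/1) = [5/8, 1/1) <- contains code 341/512
  emit 'b', narrow to [5/8, 1/1)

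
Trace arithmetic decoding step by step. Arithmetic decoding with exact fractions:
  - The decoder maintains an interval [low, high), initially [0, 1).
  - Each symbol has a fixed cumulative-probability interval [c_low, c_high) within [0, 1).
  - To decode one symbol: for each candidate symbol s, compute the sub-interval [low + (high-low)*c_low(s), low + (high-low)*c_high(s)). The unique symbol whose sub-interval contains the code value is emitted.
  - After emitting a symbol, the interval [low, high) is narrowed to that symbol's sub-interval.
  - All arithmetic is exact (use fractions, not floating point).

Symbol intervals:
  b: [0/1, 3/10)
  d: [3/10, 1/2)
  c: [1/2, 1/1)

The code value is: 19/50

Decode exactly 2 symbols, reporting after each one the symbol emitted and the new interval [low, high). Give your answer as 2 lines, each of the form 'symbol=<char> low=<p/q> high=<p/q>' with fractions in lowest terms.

Answer: symbol=d low=3/10 high=1/2
symbol=d low=9/25 high=2/5

Derivation:
Step 1: interval [0/1, 1/1), width = 1/1 - 0/1 = 1/1
  'b': [0/1 + 1/1*0/1, 0/1 + 1/1*3/10) = [0/1, 3/10)
  'd': [0/1 + 1/1*3/10, 0/1 + 1/1*1/2) = [3/10, 1/2) <- contains code 19/50
  'c': [0/1 + 1/1*1/2, 0/1 + 1/1*1/1) = [1/2, 1/1)
  emit 'd', narrow to [3/10, 1/2)
Step 2: interval [3/10, 1/2), width = 1/2 - 3/10 = 1/5
  'b': [3/10 + 1/5*0/1, 3/10 + 1/5*3/10) = [3/10, 9/25)
  'd': [3/10 + 1/5*3/10, 3/10 + 1/5*1/2) = [9/25, 2/5) <- contains code 19/50
  'c': [3/10 + 1/5*1/2, 3/10 + 1/5*1/1) = [2/5, 1/2)
  emit 'd', narrow to [9/25, 2/5)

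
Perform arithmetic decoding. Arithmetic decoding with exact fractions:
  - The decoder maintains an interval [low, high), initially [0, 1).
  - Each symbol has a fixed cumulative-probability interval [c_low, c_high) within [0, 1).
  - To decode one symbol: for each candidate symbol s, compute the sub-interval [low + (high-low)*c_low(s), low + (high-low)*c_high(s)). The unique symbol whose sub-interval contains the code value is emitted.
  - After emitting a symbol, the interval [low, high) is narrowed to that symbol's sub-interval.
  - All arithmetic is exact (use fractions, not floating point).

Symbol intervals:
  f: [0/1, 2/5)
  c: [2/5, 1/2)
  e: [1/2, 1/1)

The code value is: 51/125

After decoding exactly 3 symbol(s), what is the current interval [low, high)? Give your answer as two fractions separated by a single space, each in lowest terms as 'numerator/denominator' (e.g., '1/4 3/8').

Answer: 2/5 52/125

Derivation:
Step 1: interval [0/1, 1/1), width = 1/1 - 0/1 = 1/1
  'f': [0/1 + 1/1*0/1, 0/1 + 1/1*2/5) = [0/1, 2/5)
  'c': [0/1 + 1/1*2/5, 0/1 + 1/1*1/2) = [2/5, 1/2) <- contains code 51/125
  'e': [0/1 + 1/1*1/2, 0/1 + 1/1*1/1) = [1/2, 1/1)
  emit 'c', narrow to [2/5, 1/2)
Step 2: interval [2/5, 1/2), width = 1/2 - 2/5 = 1/10
  'f': [2/5 + 1/10*0/1, 2/5 + 1/10*2/5) = [2/5, 11/25) <- contains code 51/125
  'c': [2/5 + 1/10*2/5, 2/5 + 1/10*1/2) = [11/25, 9/20)
  'e': [2/5 + 1/10*1/2, 2/5 + 1/10*1/1) = [9/20, 1/2)
  emit 'f', narrow to [2/5, 11/25)
Step 3: interval [2/5, 11/25), width = 11/25 - 2/5 = 1/25
  'f': [2/5 + 1/25*0/1, 2/5 + 1/25*2/5) = [2/5, 52/125) <- contains code 51/125
  'c': [2/5 + 1/25*2/5, 2/5 + 1/25*1/2) = [52/125, 21/50)
  'e': [2/5 + 1/25*1/2, 2/5 + 1/25*1/1) = [21/50, 11/25)
  emit 'f', narrow to [2/5, 52/125)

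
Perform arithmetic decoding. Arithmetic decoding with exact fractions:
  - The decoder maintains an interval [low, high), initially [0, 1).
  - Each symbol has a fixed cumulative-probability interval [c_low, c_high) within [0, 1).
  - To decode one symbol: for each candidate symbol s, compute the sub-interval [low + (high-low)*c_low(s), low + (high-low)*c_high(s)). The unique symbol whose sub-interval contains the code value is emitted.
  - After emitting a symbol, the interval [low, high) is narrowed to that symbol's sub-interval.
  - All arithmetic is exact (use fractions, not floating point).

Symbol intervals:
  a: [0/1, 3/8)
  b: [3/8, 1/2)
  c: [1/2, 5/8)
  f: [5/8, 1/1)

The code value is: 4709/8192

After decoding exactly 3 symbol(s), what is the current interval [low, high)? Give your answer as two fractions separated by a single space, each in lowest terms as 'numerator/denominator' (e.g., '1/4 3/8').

Answer: 293/512 37/64

Derivation:
Step 1: interval [0/1, 1/1), width = 1/1 - 0/1 = 1/1
  'a': [0/1 + 1/1*0/1, 0/1 + 1/1*3/8) = [0/1, 3/8)
  'b': [0/1 + 1/1*3/8, 0/1 + 1/1*1/2) = [3/8, 1/2)
  'c': [0/1 + 1/1*1/2, 0/1 + 1/1*5/8) = [1/2, 5/8) <- contains code 4709/8192
  'f': [0/1 + 1/1*5/8, 0/1 + 1/1*1/1) = [5/8, 1/1)
  emit 'c', narrow to [1/2, 5/8)
Step 2: interval [1/2, 5/8), width = 5/8 - 1/2 = 1/8
  'a': [1/2 + 1/8*0/1, 1/2 + 1/8*3/8) = [1/2, 35/64)
  'b': [1/2 + 1/8*3/8, 1/2 + 1/8*1/2) = [35/64, 9/16)
  'c': [1/2 + 1/8*1/2, 1/2 + 1/8*5/8) = [9/16, 37/64) <- contains code 4709/8192
  'f': [1/2 + 1/8*5/8, 1/2 + 1/8*1/1) = [37/64, 5/8)
  emit 'c', narrow to [9/16, 37/64)
Step 3: interval [9/16, 37/64), width = 37/64 - 9/16 = 1/64
  'a': [9/16 + 1/64*0/1, 9/16 + 1/64*3/8) = [9/16, 291/512)
  'b': [9/16 + 1/64*3/8, 9/16 + 1/64*1/2) = [291/512, 73/128)
  'c': [9/16 + 1/64*1/2, 9/16 + 1/64*5/8) = [73/128, 293/512)
  'f': [9/16 + 1/64*5/8, 9/16 + 1/64*1/1) = [293/512, 37/64) <- contains code 4709/8192
  emit 'f', narrow to [293/512, 37/64)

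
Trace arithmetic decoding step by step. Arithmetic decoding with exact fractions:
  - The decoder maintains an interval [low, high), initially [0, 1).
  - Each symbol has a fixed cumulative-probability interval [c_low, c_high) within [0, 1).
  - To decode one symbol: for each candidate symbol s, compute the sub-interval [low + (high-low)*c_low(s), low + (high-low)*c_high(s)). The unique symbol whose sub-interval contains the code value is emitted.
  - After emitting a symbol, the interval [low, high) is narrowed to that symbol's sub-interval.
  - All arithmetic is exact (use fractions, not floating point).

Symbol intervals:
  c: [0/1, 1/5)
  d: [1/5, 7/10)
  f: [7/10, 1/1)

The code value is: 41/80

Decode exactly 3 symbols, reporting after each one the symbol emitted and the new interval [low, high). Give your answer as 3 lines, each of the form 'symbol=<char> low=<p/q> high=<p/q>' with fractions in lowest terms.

Answer: symbol=d low=1/5 high=7/10
symbol=d low=3/10 high=11/20
symbol=f low=19/40 high=11/20

Derivation:
Step 1: interval [0/1, 1/1), width = 1/1 - 0/1 = 1/1
  'c': [0/1 + 1/1*0/1, 0/1 + 1/1*1/5) = [0/1, 1/5)
  'd': [0/1 + 1/1*1/5, 0/1 + 1/1*7/10) = [1/5, 7/10) <- contains code 41/80
  'f': [0/1 + 1/1*7/10, 0/1 + 1/1*1/1) = [7/10, 1/1)
  emit 'd', narrow to [1/5, 7/10)
Step 2: interval [1/5, 7/10), width = 7/10 - 1/5 = 1/2
  'c': [1/5 + 1/2*0/1, 1/5 + 1/2*1/5) = [1/5, 3/10)
  'd': [1/5 + 1/2*1/5, 1/5 + 1/2*7/10) = [3/10, 11/20) <- contains code 41/80
  'f': [1/5 + 1/2*7/10, 1/5 + 1/2*1/1) = [11/20, 7/10)
  emit 'd', narrow to [3/10, 11/20)
Step 3: interval [3/10, 11/20), width = 11/20 - 3/10 = 1/4
  'c': [3/10 + 1/4*0/1, 3/10 + 1/4*1/5) = [3/10, 7/20)
  'd': [3/10 + 1/4*1/5, 3/10 + 1/4*7/10) = [7/20, 19/40)
  'f': [3/10 + 1/4*7/10, 3/10 + 1/4*1/1) = [19/40, 11/20) <- contains code 41/80
  emit 'f', narrow to [19/40, 11/20)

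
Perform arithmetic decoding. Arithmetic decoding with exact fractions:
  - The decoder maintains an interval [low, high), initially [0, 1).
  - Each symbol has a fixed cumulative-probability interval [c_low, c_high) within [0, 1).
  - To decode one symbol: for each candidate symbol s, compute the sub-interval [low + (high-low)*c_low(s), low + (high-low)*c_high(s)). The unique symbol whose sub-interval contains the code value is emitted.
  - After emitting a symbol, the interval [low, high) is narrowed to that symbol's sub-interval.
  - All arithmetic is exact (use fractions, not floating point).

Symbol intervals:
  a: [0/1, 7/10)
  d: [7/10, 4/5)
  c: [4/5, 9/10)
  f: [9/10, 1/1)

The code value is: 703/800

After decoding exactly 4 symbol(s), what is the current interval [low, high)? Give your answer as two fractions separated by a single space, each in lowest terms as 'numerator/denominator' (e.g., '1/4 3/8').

Step 1: interval [0/1, 1/1), width = 1/1 - 0/1 = 1/1
  'a': [0/1 + 1/1*0/1, 0/1 + 1/1*7/10) = [0/1, 7/10)
  'd': [0/1 + 1/1*7/10, 0/1 + 1/1*4/5) = [7/10, 4/5)
  'c': [0/1 + 1/1*4/5, 0/1 + 1/1*9/10) = [4/5, 9/10) <- contains code 703/800
  'f': [0/1 + 1/1*9/10, 0/1 + 1/1*1/1) = [9/10, 1/1)
  emit 'c', narrow to [4/5, 9/10)
Step 2: interval [4/5, 9/10), width = 9/10 - 4/5 = 1/10
  'a': [4/5 + 1/10*0/1, 4/5 + 1/10*7/10) = [4/5, 87/100)
  'd': [4/5 + 1/10*7/10, 4/5 + 1/10*4/5) = [87/100, 22/25) <- contains code 703/800
  'c': [4/5 + 1/10*4/5, 4/5 + 1/10*9/10) = [22/25, 89/100)
  'f': [4/5 + 1/10*9/10, 4/5 + 1/10*1/1) = [89/100, 9/10)
  emit 'd', narrow to [87/100, 22/25)
Step 3: interval [87/100, 22/25), width = 22/25 - 87/100 = 1/100
  'a': [87/100 + 1/100*0/1, 87/100 + 1/100*7/10) = [87/100, 877/1000)
  'd': [87/100 + 1/100*7/10, 87/100 + 1/100*4/5) = [877/1000, 439/500)
  'c': [87/100 + 1/100*4/5, 87/100 + 1/100*9/10) = [439/500, 879/1000) <- contains code 703/800
  'f': [87/100 + 1/100*9/10, 87/100 + 1/100*1/1) = [879/1000, 22/25)
  emit 'c', narrow to [439/500, 879/1000)
Step 4: interval [439/500, 879/1000), width = 879/1000 - 439/500 = 1/1000
  'a': [439/500 + 1/1000*0/1, 439/500 + 1/1000*7/10) = [439/500, 8787/10000)
  'd': [439/500 + 1/1000*7/10, 439/500 + 1/1000*4/5) = [8787/10000, 2197/2500) <- contains code 703/800
  'c': [439/500 + 1/1000*4/5, 439/500 + 1/1000*9/10) = [2197/2500, 8789/10000)
  'f': [439/500 + 1/1000*9/10, 439/500 + 1/1000*1/1) = [8789/10000, 879/1000)
  emit 'd', narrow to [8787/10000, 2197/2500)

Answer: 8787/10000 2197/2500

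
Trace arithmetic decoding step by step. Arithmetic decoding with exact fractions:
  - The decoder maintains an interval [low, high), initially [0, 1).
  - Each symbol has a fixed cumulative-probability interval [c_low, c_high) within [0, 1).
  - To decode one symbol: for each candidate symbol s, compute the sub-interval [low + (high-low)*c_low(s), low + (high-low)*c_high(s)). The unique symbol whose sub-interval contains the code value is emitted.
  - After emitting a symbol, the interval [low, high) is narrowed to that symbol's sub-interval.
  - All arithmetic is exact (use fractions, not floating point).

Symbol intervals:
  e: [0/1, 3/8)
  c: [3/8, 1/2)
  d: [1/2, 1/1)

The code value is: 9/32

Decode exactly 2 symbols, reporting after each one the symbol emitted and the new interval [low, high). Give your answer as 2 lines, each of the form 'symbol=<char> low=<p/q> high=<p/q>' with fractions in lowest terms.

Step 1: interval [0/1, 1/1), width = 1/1 - 0/1 = 1/1
  'e': [0/1 + 1/1*0/1, 0/1 + 1/1*3/8) = [0/1, 3/8) <- contains code 9/32
  'c': [0/1 + 1/1*3/8, 0/1 + 1/1*1/2) = [3/8, 1/2)
  'd': [0/1 + 1/1*1/2, 0/1 + 1/1*1/1) = [1/2, 1/1)
  emit 'e', narrow to [0/1, 3/8)
Step 2: interval [0/1, 3/8), width = 3/8 - 0/1 = 3/8
  'e': [0/1 + 3/8*0/1, 0/1 + 3/8*3/8) = [0/1, 9/64)
  'c': [0/1 + 3/8*3/8, 0/1 + 3/8*1/2) = [9/64, 3/16)
  'd': [0/1 + 3/8*1/2, 0/1 + 3/8*1/1) = [3/16, 3/8) <- contains code 9/32
  emit 'd', narrow to [3/16, 3/8)

Answer: symbol=e low=0/1 high=3/8
symbol=d low=3/16 high=3/8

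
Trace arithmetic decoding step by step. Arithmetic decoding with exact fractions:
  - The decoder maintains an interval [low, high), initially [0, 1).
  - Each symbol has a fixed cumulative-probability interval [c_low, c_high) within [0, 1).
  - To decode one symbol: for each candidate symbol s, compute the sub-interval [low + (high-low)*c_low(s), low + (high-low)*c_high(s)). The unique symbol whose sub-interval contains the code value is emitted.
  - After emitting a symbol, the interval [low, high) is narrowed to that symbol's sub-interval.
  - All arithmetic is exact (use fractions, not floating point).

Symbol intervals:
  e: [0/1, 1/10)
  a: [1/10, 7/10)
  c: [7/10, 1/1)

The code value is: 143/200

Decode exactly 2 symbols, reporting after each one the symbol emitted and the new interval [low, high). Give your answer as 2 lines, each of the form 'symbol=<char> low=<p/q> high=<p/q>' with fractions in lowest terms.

Step 1: interval [0/1, 1/1), width = 1/1 - 0/1 = 1/1
  'e': [0/1 + 1/1*0/1, 0/1 + 1/1*1/10) = [0/1, 1/10)
  'a': [0/1 + 1/1*1/10, 0/1 + 1/1*7/10) = [1/10, 7/10)
  'c': [0/1 + 1/1*7/10, 0/1 + 1/1*1/1) = [7/10, 1/1) <- contains code 143/200
  emit 'c', narrow to [7/10, 1/1)
Step 2: interval [7/10, 1/1), width = 1/1 - 7/10 = 3/10
  'e': [7/10 + 3/10*0/1, 7/10 + 3/10*1/10) = [7/10, 73/100) <- contains code 143/200
  'a': [7/10 + 3/10*1/10, 7/10 + 3/10*7/10) = [73/100, 91/100)
  'c': [7/10 + 3/10*7/10, 7/10 + 3/10*1/1) = [91/100, 1/1)
  emit 'e', narrow to [7/10, 73/100)

Answer: symbol=c low=7/10 high=1/1
symbol=e low=7/10 high=73/100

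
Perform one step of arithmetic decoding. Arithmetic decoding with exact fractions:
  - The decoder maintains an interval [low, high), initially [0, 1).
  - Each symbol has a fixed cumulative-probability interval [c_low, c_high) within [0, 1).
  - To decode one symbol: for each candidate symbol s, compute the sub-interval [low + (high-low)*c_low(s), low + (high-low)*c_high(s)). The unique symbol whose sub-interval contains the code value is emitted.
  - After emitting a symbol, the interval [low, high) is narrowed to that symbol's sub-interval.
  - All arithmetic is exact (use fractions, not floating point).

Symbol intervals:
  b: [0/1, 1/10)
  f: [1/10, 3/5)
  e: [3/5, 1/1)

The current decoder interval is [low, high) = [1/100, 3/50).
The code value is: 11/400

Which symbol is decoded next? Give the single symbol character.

Interval width = high − low = 3/50 − 1/100 = 1/20
Scaled code = (code − low) / width = (11/400 − 1/100) / 1/20 = 7/20
  b: [0/1, 1/10) 
  f: [1/10, 3/5) ← scaled code falls here ✓
  e: [3/5, 1/1) 

Answer: f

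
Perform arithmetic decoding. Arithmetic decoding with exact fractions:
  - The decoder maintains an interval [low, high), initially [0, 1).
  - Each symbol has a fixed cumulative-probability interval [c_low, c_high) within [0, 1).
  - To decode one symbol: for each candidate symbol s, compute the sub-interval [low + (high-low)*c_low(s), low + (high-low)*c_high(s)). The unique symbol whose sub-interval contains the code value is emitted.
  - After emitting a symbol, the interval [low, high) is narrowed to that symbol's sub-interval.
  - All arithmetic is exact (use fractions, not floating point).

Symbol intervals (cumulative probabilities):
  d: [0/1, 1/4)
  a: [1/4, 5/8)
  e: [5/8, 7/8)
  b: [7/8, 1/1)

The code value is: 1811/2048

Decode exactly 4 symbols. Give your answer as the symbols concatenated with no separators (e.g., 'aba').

Step 1: interval [0/1, 1/1), width = 1/1 - 0/1 = 1/1
  'd': [0/1 + 1/1*0/1, 0/1 + 1/1*1/4) = [0/1, 1/4)
  'a': [0/1 + 1/1*1/4, 0/1 + 1/1*5/8) = [1/4, 5/8)
  'e': [0/1 + 1/1*5/8, 0/1 + 1/1*7/8) = [5/8, 7/8)
  'b': [0/1 + 1/1*7/8, 0/1 + 1/1*1/1) = [7/8, 1/1) <- contains code 1811/2048
  emit 'b', narrow to [7/8, 1/1)
Step 2: interval [7/8, 1/1), width = 1/1 - 7/8 = 1/8
  'd': [7/8 + 1/8*0/1, 7/8 + 1/8*1/4) = [7/8, 29/32) <- contains code 1811/2048
  'a': [7/8 + 1/8*1/4, 7/8 + 1/8*5/8) = [29/32, 61/64)
  'e': [7/8 + 1/8*5/8, 7/8 + 1/8*7/8) = [61/64, 63/64)
  'b': [7/8 + 1/8*7/8, 7/8 + 1/8*1/1) = [63/64, 1/1)
  emit 'd', narrow to [7/8, 29/32)
Step 3: interval [7/8, 29/32), width = 29/32 - 7/8 = 1/32
  'd': [7/8 + 1/32*0/1, 7/8 + 1/32*1/4) = [7/8, 113/128)
  'a': [7/8 + 1/32*1/4, 7/8 + 1/32*5/8) = [113/128, 229/256) <- contains code 1811/2048
  'e': [7/8 + 1/32*5/8, 7/8 + 1/32*7/8) = [229/256, 231/256)
  'b': [7/8 + 1/32*7/8, 7/8 + 1/32*1/1) = [231/256, 29/32)
  emit 'a', narrow to [113/128, 229/256)
Step 4: interval [113/128, 229/256), width = 229/256 - 113/128 = 3/256
  'd': [113/128 + 3/256*0/1, 113/128 + 3/256*1/4) = [113/128, 907/1024) <- contains code 1811/2048
  'a': [113/128 + 3/256*1/4, 113/128 + 3/256*5/8) = [907/1024, 1823/2048)
  'e': [113/128 + 3/256*5/8, 113/128 + 3/256*7/8) = [1823/2048, 1829/2048)
  'b': [113/128 + 3/256*7/8, 113/128 + 3/256*1/1) = [1829/2048, 229/256)
  emit 'd', narrow to [113/128, 907/1024)

Answer: bdad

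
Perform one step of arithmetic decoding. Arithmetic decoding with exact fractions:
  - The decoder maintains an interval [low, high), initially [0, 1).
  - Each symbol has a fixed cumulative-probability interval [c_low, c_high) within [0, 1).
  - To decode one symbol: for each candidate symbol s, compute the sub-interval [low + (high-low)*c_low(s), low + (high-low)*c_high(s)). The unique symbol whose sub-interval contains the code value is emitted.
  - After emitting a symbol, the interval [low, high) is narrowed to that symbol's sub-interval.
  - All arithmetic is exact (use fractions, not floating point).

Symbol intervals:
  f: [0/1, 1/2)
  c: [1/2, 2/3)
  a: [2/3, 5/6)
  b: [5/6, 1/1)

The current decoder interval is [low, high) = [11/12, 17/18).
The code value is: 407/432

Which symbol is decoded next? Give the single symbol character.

Interval width = high − low = 17/18 − 11/12 = 1/36
Scaled code = (code − low) / width = (407/432 − 11/12) / 1/36 = 11/12
  f: [0/1, 1/2) 
  c: [1/2, 2/3) 
  a: [2/3, 5/6) 
  b: [5/6, 1/1) ← scaled code falls here ✓

Answer: b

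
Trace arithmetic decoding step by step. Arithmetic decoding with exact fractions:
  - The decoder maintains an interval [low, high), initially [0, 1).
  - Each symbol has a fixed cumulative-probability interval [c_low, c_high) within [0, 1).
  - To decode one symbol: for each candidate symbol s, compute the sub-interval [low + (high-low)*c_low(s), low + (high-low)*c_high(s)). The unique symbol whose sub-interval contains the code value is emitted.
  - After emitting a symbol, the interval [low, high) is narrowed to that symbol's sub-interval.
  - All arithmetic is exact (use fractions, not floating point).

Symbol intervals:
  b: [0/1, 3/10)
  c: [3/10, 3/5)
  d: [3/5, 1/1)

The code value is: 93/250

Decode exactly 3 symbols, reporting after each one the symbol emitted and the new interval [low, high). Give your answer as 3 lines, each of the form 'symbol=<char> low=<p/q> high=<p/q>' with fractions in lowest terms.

Answer: symbol=c low=3/10 high=3/5
symbol=b low=3/10 high=39/100
symbol=d low=177/500 high=39/100

Derivation:
Step 1: interval [0/1, 1/1), width = 1/1 - 0/1 = 1/1
  'b': [0/1 + 1/1*0/1, 0/1 + 1/1*3/10) = [0/1, 3/10)
  'c': [0/1 + 1/1*3/10, 0/1 + 1/1*3/5) = [3/10, 3/5) <- contains code 93/250
  'd': [0/1 + 1/1*3/5, 0/1 + 1/1*1/1) = [3/5, 1/1)
  emit 'c', narrow to [3/10, 3/5)
Step 2: interval [3/10, 3/5), width = 3/5 - 3/10 = 3/10
  'b': [3/10 + 3/10*0/1, 3/10 + 3/10*3/10) = [3/10, 39/100) <- contains code 93/250
  'c': [3/10 + 3/10*3/10, 3/10 + 3/10*3/5) = [39/100, 12/25)
  'd': [3/10 + 3/10*3/5, 3/10 + 3/10*1/1) = [12/25, 3/5)
  emit 'b', narrow to [3/10, 39/100)
Step 3: interval [3/10, 39/100), width = 39/100 - 3/10 = 9/100
  'b': [3/10 + 9/100*0/1, 3/10 + 9/100*3/10) = [3/10, 327/1000)
  'c': [3/10 + 9/100*3/10, 3/10 + 9/100*3/5) = [327/1000, 177/500)
  'd': [3/10 + 9/100*3/5, 3/10 + 9/100*1/1) = [177/500, 39/100) <- contains code 93/250
  emit 'd', narrow to [177/500, 39/100)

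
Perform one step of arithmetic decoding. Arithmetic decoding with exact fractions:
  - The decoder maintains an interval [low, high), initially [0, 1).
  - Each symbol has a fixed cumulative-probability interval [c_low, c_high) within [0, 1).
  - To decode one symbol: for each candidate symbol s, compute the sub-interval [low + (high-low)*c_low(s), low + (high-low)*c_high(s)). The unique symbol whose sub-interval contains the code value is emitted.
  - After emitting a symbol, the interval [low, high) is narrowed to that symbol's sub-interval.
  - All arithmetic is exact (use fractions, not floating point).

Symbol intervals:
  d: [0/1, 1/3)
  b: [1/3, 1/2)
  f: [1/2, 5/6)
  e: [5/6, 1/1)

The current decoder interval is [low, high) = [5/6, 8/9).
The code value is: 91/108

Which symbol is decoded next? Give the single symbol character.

Answer: d

Derivation:
Interval width = high − low = 8/9 − 5/6 = 1/18
Scaled code = (code − low) / width = (91/108 − 5/6) / 1/18 = 1/6
  d: [0/1, 1/3) ← scaled code falls here ✓
  b: [1/3, 1/2) 
  f: [1/2, 5/6) 
  e: [5/6, 1/1) 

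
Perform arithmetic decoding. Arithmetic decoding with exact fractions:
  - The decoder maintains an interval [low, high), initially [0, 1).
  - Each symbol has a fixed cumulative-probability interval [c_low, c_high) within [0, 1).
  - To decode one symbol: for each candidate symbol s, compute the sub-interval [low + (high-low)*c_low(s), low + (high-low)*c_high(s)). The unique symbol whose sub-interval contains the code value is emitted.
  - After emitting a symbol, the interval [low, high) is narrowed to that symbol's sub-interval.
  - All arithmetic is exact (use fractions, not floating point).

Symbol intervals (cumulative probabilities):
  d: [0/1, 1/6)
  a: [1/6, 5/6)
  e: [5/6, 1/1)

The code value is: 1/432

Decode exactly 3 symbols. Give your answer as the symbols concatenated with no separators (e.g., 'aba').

Answer: ddd

Derivation:
Step 1: interval [0/1, 1/1), width = 1/1 - 0/1 = 1/1
  'd': [0/1 + 1/1*0/1, 0/1 + 1/1*1/6) = [0/1, 1/6) <- contains code 1/432
  'a': [0/1 + 1/1*1/6, 0/1 + 1/1*5/6) = [1/6, 5/6)
  'e': [0/1 + 1/1*5/6, 0/1 + 1/1*1/1) = [5/6, 1/1)
  emit 'd', narrow to [0/1, 1/6)
Step 2: interval [0/1, 1/6), width = 1/6 - 0/1 = 1/6
  'd': [0/1 + 1/6*0/1, 0/1 + 1/6*1/6) = [0/1, 1/36) <- contains code 1/432
  'a': [0/1 + 1/6*1/6, 0/1 + 1/6*5/6) = [1/36, 5/36)
  'e': [0/1 + 1/6*5/6, 0/1 + 1/6*1/1) = [5/36, 1/6)
  emit 'd', narrow to [0/1, 1/36)
Step 3: interval [0/1, 1/36), width = 1/36 - 0/1 = 1/36
  'd': [0/1 + 1/36*0/1, 0/1 + 1/36*1/6) = [0/1, 1/216) <- contains code 1/432
  'a': [0/1 + 1/36*1/6, 0/1 + 1/36*5/6) = [1/216, 5/216)
  'e': [0/1 + 1/36*5/6, 0/1 + 1/36*1/1) = [5/216, 1/36)
  emit 'd', narrow to [0/1, 1/216)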